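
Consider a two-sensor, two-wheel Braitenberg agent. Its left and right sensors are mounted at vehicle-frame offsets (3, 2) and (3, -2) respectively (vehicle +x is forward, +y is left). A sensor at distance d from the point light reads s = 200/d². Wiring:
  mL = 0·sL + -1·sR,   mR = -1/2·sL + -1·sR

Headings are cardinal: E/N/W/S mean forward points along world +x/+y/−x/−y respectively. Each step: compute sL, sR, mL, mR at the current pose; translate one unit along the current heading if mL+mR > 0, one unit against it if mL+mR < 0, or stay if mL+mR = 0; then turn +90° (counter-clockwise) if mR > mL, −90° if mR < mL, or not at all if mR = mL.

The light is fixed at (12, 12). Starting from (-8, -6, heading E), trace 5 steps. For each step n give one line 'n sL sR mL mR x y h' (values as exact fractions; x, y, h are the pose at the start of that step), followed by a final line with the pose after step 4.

n=0: pose=(-8,-6,E); sL=40/109, sR=200/689; mL=-200/689, mR=-35580/75101; mL+mR=-57380/75101 → advance -1; mR−mL=-20/109 → turn -1·90°
n=1: pose=(-9,-6,S); sL=100/401, sR=20/97; mL=-20/97, mR=-12870/38897; mL+mR=-20890/38897 → advance -1; mR−mL=-50/401 → turn -1·90°
n=2: pose=(-9,-5,W); sL=200/937, sR=200/801; mL=-200/801, mR=-267500/750537; mL+mR=-454900/750537 → advance -1; mR−mL=-100/937 → turn -1·90°
n=3: pose=(-8,-5,N); sL=5/17, sR=5/13; mL=-5/13, mR=-235/442; mL+mR=-405/442 → advance -1; mR−mL=-5/34 → turn -1·90°
n=4: pose=(-8,-6,E); sL=40/109, sR=200/689; mL=-200/689, mR=-35580/75101; mL+mR=-57380/75101 → advance -1; mR−mL=-20/109 → turn -1·90°

0 40/109 200/689 -200/689 -35580/75101 -8 -6 E
1 100/401 20/97 -20/97 -12870/38897 -9 -6 S
2 200/937 200/801 -200/801 -267500/750537 -9 -5 W
3 5/17 5/13 -5/13 -235/442 -8 -5 N
4 40/109 200/689 -200/689 -35580/75101 -8 -6 E
final -9 -6 S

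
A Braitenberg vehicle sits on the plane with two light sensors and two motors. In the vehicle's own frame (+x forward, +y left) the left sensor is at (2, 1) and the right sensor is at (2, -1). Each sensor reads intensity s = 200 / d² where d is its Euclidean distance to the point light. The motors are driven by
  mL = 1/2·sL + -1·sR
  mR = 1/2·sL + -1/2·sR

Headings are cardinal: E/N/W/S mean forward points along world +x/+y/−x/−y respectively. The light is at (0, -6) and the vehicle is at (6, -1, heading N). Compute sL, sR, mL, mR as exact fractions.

left sensor world pos  = (5, 1); dL² = 74
right sensor world pos = (7, 1); dR² = 98
sL = 200/74 = 100/37
sR = 200/98 = 100/49
mL = 1/2·sL + -1·sR = -1250/1813
mR = 1/2·sL + -1/2·sR = 600/1813

100/37 100/49 -1250/1813 600/1813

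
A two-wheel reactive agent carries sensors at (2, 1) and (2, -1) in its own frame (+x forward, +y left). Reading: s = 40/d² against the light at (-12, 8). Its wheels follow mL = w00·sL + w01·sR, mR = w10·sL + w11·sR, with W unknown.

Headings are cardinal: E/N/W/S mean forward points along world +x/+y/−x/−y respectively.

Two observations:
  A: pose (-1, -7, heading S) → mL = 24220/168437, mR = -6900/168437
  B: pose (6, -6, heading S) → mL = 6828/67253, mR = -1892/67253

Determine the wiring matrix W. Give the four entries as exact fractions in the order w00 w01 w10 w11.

obs A: pose=(-1,-7,S) → sL=40/433, sR=40/389, mL=24220/168437, mR=-6900/168437
obs B: pose=(6,-6,S) → sL=40/617, sR=8/109, mL=6828/67253, mR=-1892/67253
sensor matrix S = [[40/433, 40/389], [40/617, 8/109]]; det S = 1288960/11327893561
solve [mL_A; mL_B] = S·[w00; w01] and [mR_A; mR_B] = S·[w10; w11]:
  w00 = 1, w01 = 1/2, w10 = -1, w11 = 1/2

1 1/2 -1 1/2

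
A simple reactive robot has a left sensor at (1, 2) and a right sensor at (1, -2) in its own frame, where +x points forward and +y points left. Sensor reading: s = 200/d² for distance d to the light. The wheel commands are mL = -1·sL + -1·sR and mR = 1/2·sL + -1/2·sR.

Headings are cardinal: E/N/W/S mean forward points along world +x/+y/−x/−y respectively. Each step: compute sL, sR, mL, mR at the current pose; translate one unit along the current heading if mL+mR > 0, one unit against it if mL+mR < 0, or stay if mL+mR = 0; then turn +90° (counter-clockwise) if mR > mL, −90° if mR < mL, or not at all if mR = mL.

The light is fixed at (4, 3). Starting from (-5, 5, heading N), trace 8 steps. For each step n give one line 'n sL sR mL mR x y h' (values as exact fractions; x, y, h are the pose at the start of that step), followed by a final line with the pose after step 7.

0 20/13 100/29 -1880/377 -360/377 -5 5 N
1 200/101 200/109 -42000/11009 800/11009 -5 4 W
2 50/9 2 -68/9 16/9 -4 4 S
3 40/13 200/49 -4560/637 -320/637 -4 5 E
4 20/13 100/29 -1880/377 -360/377 -5 5 N
5 200/101 200/109 -42000/11009 800/11009 -5 4 W
6 50/9 2 -68/9 16/9 -4 4 S
7 40/13 200/49 -4560/637 -320/637 -4 5 E
final -5 5 N

n=0: pose=(-5,5,N); sL=20/13, sR=100/29; mL=-1880/377, mR=-360/377; mL+mR=-2240/377 → advance -1; mR−mL=1520/377 → turn +1·90°
n=1: pose=(-5,4,W); sL=200/101, sR=200/109; mL=-42000/11009, mR=800/11009; mL+mR=-41200/11009 → advance -1; mR−mL=42800/11009 → turn +1·90°
n=2: pose=(-4,4,S); sL=50/9, sR=2; mL=-68/9, mR=16/9; mL+mR=-52/9 → advance -1; mR−mL=28/3 → turn +1·90°
n=3: pose=(-4,5,E); sL=40/13, sR=200/49; mL=-4560/637, mR=-320/637; mL+mR=-4880/637 → advance -1; mR−mL=4240/637 → turn +1·90°
n=4: pose=(-5,5,N); sL=20/13, sR=100/29; mL=-1880/377, mR=-360/377; mL+mR=-2240/377 → advance -1; mR−mL=1520/377 → turn +1·90°
n=5: pose=(-5,4,W); sL=200/101, sR=200/109; mL=-42000/11009, mR=800/11009; mL+mR=-41200/11009 → advance -1; mR−mL=42800/11009 → turn +1·90°
n=6: pose=(-4,4,S); sL=50/9, sR=2; mL=-68/9, mR=16/9; mL+mR=-52/9 → advance -1; mR−mL=28/3 → turn +1·90°
n=7: pose=(-4,5,E); sL=40/13, sR=200/49; mL=-4560/637, mR=-320/637; mL+mR=-4880/637 → advance -1; mR−mL=4240/637 → turn +1·90°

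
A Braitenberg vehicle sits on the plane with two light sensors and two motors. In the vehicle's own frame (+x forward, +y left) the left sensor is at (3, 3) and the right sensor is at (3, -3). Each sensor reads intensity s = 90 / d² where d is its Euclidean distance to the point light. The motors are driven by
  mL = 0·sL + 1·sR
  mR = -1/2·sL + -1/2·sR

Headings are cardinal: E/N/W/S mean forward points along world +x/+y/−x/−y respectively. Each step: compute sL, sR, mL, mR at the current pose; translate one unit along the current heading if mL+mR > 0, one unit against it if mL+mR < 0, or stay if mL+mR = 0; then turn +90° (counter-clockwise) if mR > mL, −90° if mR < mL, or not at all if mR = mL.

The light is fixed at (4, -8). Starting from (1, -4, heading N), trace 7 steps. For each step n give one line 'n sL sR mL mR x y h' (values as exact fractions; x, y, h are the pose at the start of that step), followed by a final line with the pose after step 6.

n=0: pose=(1,-4,N); sL=18/17, sR=90/49; mL=90/49, mR=-1206/833; mL+mR=324/833 → advance +1; mR−mL=-2736/833 → turn -1·90°
n=1: pose=(1,-3,E); sL=45/32, sR=45/2; mL=45/2, mR=-765/64; mL+mR=675/64 → advance +1; mR−mL=-2205/64 → turn -1·90°
n=2: pose=(2,-3,S); sL=18, sR=90/29; mL=90/29, mR=-306/29; mL+mR=-216/29 → advance -1; mR−mL=-396/29 → turn -1·90°
n=3: pose=(2,-2,W); sL=45/17, sR=45/53; mL=45/53, mR=-1575/901; mL+mR=-810/901 → advance -1; mR−mL=-2340/901 → turn -1·90°
n=4: pose=(3,-2,N); sL=90/97, sR=18/17; mL=18/17, mR=-1638/1649; mL+mR=108/1649 → advance +1; mR−mL=-3384/1649 → turn -1·90°
n=5: pose=(3,-1,E); sL=45/52, sR=9/2; mL=9/2, mR=-279/104; mL+mR=189/104 → advance +1; mR−mL=-747/104 → turn -1·90°
n=6: pose=(4,-1,S); sL=18/5, sR=18/5; mL=18/5, mR=-18/5; mL+mR=0 → advance +0; mR−mL=-36/5 → turn -1·90°

0 18/17 90/49 90/49 -1206/833 1 -4 N
1 45/32 45/2 45/2 -765/64 1 -3 E
2 18 90/29 90/29 -306/29 2 -3 S
3 45/17 45/53 45/53 -1575/901 2 -2 W
4 90/97 18/17 18/17 -1638/1649 3 -2 N
5 45/52 9/2 9/2 -279/104 3 -1 E
6 18/5 18/5 18/5 -18/5 4 -1 S
final 4 -1 W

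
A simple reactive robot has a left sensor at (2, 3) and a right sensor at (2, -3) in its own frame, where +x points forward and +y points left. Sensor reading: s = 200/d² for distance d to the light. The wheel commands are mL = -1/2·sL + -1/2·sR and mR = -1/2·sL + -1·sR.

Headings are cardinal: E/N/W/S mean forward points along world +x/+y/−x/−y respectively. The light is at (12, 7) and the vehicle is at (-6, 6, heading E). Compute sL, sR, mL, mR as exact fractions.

left sensor world pos  = (-4, 9); dL² = 260
right sensor world pos = (-4, 3); dR² = 272
sL = 200/260 = 10/13
sR = 200/272 = 25/34
mL = -1/2·sL + -1/2·sR = -665/884
mR = -1/2·sL + -1·sR = -495/442

10/13 25/34 -665/884 -495/442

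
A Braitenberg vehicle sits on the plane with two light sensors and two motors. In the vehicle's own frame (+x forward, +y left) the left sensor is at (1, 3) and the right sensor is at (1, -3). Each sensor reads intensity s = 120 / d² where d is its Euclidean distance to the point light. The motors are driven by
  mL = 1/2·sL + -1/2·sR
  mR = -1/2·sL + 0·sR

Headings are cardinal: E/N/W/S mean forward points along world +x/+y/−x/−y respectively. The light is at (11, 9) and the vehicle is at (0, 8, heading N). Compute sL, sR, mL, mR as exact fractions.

left sensor world pos  = (-3, 9); dL² = 196
right sensor world pos = (3, 9); dR² = 64
sL = 120/196 = 30/49
sR = 120/64 = 15/8
mL = 1/2·sL + -1/2·sR = -495/784
mR = -1/2·sL + 0·sR = -15/49

30/49 15/8 -495/784 -15/49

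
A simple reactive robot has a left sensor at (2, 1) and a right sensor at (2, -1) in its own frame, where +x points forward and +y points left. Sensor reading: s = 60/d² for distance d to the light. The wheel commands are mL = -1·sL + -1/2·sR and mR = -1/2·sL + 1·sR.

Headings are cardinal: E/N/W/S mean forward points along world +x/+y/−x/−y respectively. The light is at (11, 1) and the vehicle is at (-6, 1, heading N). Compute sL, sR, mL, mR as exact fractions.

15/82 3/13 -159/533 297/2132

left sensor world pos  = (-7, 3); dL² = 328
right sensor world pos = (-5, 3); dR² = 260
sL = 60/328 = 15/82
sR = 60/260 = 3/13
mL = -1·sL + -1/2·sR = -159/533
mR = -1/2·sL + 1·sR = 297/2132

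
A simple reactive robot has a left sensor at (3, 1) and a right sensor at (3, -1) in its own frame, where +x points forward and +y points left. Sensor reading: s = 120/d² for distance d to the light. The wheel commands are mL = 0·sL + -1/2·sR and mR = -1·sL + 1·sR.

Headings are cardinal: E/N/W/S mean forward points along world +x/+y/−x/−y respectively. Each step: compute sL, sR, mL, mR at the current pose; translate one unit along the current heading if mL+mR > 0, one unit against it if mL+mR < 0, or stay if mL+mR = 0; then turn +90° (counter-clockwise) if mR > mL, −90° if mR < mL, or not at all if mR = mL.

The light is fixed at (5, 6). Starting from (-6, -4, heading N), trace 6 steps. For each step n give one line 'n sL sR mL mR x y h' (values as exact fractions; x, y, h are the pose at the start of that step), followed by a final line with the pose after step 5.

n=0: pose=(-6,-4,N); sL=120/193, sR=120/149; mL=-60/149, mR=5280/28757; mL+mR=-6300/28757 → advance -1; mR−mL=16860/28757 → turn +1·90°
n=1: pose=(-6,-5,W); sL=6/17, sR=15/37; mL=-15/74, mR=33/629; mL+mR=-189/1258 → advance -1; mR−mL=321/1258 → turn +1·90°
n=2: pose=(-5,-5,S); sL=120/277, sR=120/317; mL=-60/317, mR=-4800/87809; mL+mR=-21420/87809 → advance -1; mR−mL=11820/87809 → turn +1·90°
n=3: pose=(-5,-4,E); sL=12/13, sR=12/17; mL=-6/17, mR=-48/221; mL+mR=-126/221 → advance -1; mR−mL=30/221 → turn +1·90°
n=4: pose=(-6,-4,N); sL=120/193, sR=120/149; mL=-60/149, mR=5280/28757; mL+mR=-6300/28757 → advance -1; mR−mL=16860/28757 → turn +1·90°
n=5: pose=(-6,-5,W); sL=6/17, sR=15/37; mL=-15/74, mR=33/629; mL+mR=-189/1258 → advance -1; mR−mL=321/1258 → turn +1·90°

0 120/193 120/149 -60/149 5280/28757 -6 -4 N
1 6/17 15/37 -15/74 33/629 -6 -5 W
2 120/277 120/317 -60/317 -4800/87809 -5 -5 S
3 12/13 12/17 -6/17 -48/221 -5 -4 E
4 120/193 120/149 -60/149 5280/28757 -6 -4 N
5 6/17 15/37 -15/74 33/629 -6 -5 W
final -5 -5 S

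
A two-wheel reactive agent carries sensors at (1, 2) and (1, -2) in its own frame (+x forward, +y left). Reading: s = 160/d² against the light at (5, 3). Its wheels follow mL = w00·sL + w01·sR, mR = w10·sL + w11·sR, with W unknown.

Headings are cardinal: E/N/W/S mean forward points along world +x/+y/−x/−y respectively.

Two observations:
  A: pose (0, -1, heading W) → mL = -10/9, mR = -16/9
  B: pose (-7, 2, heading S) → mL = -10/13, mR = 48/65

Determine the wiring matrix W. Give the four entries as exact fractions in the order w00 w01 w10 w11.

-1/2 0 1 -1

obs A: pose=(0,-1,W) → sL=20/9, sR=4, mL=-10/9, mR=-16/9
obs B: pose=(-7,2,S) → sL=20/13, sR=4/5, mL=-10/13, mR=48/65
sensor matrix S = [[20/9, 4], [20/13, 4/5]]; det S = -512/117
solve [mL_A; mL_B] = S·[w00; w01] and [mR_A; mR_B] = S·[w10; w11]:
  w00 = -1/2, w01 = 0, w10 = 1, w11 = -1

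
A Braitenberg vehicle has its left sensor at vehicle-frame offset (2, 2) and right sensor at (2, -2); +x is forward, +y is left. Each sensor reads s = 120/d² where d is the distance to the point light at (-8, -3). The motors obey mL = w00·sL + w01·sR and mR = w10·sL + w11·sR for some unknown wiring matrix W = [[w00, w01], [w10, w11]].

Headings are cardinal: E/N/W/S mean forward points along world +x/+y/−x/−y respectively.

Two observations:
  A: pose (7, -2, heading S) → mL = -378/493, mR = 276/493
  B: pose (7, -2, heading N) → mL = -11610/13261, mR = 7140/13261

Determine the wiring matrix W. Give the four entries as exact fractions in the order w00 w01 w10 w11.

-1 -1/2 1/2 1/2

obs A: pose=(7,-2,S) → sL=12/29, sR=12/17, mL=-378/493, mR=276/493
obs B: pose=(7,-2,N) → sL=60/89, sR=60/149, mL=-11610/13261, mR=7140/13261
sensor matrix S = [[12/29, 12/17], [60/89, 60/149]]; det S = -2021760/6537673
solve [mL_A; mL_B] = S·[w00; w01] and [mR_A; mR_B] = S·[w10; w11]:
  w00 = -1, w01 = -1/2, w10 = 1/2, w11 = 1/2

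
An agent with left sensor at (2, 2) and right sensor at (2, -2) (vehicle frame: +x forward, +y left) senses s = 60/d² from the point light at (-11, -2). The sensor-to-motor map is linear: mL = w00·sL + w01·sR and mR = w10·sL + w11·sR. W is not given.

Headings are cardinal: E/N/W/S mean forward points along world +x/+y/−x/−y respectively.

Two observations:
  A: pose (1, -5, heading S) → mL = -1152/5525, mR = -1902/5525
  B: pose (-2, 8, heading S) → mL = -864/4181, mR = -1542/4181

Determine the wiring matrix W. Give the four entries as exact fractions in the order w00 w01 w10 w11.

obs A: pose=(1,-5,S) → sL=60/221, sR=12/25, mL=-1152/5525, mR=-1902/5525
obs B: pose=(-2,8,S) → sL=12/37, sR=60/113, mL=-864/4181, mR=-1542/4181
sensor matrix S = [[60/221, 12/25], [12/37, 60/113]]; det S = -266112/23100025
solve [mL_A; mL_B] = S·[w00; w01] and [mR_A; mR_B] = S·[w10; w11]:
  w00 = 1, w01 = -1, w10 = 1/2, w11 = -1

1 -1 1/2 -1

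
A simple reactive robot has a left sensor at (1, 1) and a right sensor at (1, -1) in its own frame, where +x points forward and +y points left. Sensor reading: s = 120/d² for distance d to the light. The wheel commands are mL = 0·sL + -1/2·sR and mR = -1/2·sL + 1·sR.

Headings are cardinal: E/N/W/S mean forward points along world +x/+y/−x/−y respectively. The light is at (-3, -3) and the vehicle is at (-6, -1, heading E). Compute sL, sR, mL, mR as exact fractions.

left sensor world pos  = (-5, 0); dL² = 13
right sensor world pos = (-5, -2); dR² = 5
sL = 120/13 = 120/13
sR = 120/5 = 24
mL = 0·sL + -1/2·sR = -12
mR = -1/2·sL + 1·sR = 252/13

120/13 24 -12 252/13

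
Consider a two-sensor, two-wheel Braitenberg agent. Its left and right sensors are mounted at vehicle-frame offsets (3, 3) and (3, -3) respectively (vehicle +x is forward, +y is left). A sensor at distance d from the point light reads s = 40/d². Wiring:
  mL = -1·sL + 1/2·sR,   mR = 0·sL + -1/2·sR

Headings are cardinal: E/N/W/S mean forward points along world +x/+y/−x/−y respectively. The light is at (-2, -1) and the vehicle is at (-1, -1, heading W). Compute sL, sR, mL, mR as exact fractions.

40/13 40/13 -20/13 -20/13

left sensor world pos  = (-4, -4); dL² = 13
right sensor world pos = (-4, 2); dR² = 13
sL = 40/13 = 40/13
sR = 40/13 = 40/13
mL = -1·sL + 1/2·sR = -20/13
mR = 0·sL + -1/2·sR = -20/13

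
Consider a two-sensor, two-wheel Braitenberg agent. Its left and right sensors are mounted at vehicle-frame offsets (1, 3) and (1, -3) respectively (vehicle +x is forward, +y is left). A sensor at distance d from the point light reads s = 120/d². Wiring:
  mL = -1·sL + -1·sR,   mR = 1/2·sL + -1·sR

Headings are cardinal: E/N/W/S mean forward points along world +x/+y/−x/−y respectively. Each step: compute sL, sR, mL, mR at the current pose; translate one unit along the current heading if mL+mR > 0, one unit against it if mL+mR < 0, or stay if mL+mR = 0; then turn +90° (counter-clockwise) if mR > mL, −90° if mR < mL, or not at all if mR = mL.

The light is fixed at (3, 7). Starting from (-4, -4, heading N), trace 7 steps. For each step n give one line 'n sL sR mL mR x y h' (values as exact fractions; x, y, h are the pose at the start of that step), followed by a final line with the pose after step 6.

0 3/5 30/29 -237/145 -213/290 -4 -4 N
1 120/289 24/29 -10416/8381 -5196/8381 -4 -5 W
2 60/89 12/25 -2568/2225 -318/2225 -3 -5 S
3 120/89 120/221 -37200/19669 2580/19669 -3 -4 E
4 3/5 30/29 -237/145 -213/290 -4 -4 N
5 120/289 24/29 -10416/8381 -5196/8381 -4 -5 W
6 60/89 12/25 -2568/2225 -318/2225 -3 -5 S
final -3 -4 E

n=0: pose=(-4,-4,N); sL=3/5, sR=30/29; mL=-237/145, mR=-213/290; mL+mR=-687/290 → advance -1; mR−mL=9/10 → turn +1·90°
n=1: pose=(-4,-5,W); sL=120/289, sR=24/29; mL=-10416/8381, mR=-5196/8381; mL+mR=-15612/8381 → advance -1; mR−mL=180/289 → turn +1·90°
n=2: pose=(-3,-5,S); sL=60/89, sR=12/25; mL=-2568/2225, mR=-318/2225; mL+mR=-2886/2225 → advance -1; mR−mL=90/89 → turn +1·90°
n=3: pose=(-3,-4,E); sL=120/89, sR=120/221; mL=-37200/19669, mR=2580/19669; mL+mR=-34620/19669 → advance -1; mR−mL=180/89 → turn +1·90°
n=4: pose=(-4,-4,N); sL=3/5, sR=30/29; mL=-237/145, mR=-213/290; mL+mR=-687/290 → advance -1; mR−mL=9/10 → turn +1·90°
n=5: pose=(-4,-5,W); sL=120/289, sR=24/29; mL=-10416/8381, mR=-5196/8381; mL+mR=-15612/8381 → advance -1; mR−mL=180/289 → turn +1·90°
n=6: pose=(-3,-5,S); sL=60/89, sR=12/25; mL=-2568/2225, mR=-318/2225; mL+mR=-2886/2225 → advance -1; mR−mL=90/89 → turn +1·90°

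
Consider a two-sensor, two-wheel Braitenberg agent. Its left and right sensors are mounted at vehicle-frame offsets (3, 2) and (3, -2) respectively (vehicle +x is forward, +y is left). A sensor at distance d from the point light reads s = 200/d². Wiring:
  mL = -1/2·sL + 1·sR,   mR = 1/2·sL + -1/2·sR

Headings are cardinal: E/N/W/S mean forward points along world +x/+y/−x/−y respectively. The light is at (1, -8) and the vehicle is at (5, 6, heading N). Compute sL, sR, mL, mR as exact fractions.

200/293 8/13 1044/3809 128/3809

left sensor world pos  = (3, 9); dL² = 293
right sensor world pos = (7, 9); dR² = 325
sL = 200/293 = 200/293
sR = 200/325 = 8/13
mL = -1/2·sL + 1·sR = 1044/3809
mR = 1/2·sL + -1/2·sR = 128/3809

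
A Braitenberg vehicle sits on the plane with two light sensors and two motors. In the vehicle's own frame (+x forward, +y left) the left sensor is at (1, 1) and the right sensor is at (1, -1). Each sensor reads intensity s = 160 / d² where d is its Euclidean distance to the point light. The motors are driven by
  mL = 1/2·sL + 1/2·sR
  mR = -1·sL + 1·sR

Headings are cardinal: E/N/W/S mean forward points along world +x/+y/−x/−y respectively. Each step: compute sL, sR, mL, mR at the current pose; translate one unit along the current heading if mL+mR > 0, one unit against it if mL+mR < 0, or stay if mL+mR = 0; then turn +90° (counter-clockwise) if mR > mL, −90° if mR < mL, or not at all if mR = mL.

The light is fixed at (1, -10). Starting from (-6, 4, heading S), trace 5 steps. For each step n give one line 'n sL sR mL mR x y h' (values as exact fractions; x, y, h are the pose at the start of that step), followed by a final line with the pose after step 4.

n=0: pose=(-6,4,S); sL=32/41, sR=160/233; mL=7008/9553, mR=-896/9553; mL+mR=6112/9553 → advance +1; mR−mL=-7904/9553 → turn -1·90°
n=1: pose=(-6,3,W); sL=10/13, sR=8/13; mL=9/13, mR=-2/13; mL+mR=7/13 → advance +1; mR−mL=-11/13 → turn -1·90°
n=2: pose=(-7,3,N); sL=160/277, sR=32/49; mL=8352/13573, mR=1024/13573; mL+mR=9376/13573 → advance +1; mR−mL=-7328/13573 → turn -1·90°
n=3: pose=(-7,4,E); sL=80/137, sR=80/109; mL=9840/14933, mR=2240/14933; mL+mR=12080/14933 → advance +1; mR−mL=-7600/14933 → turn -1·90°
n=4: pose=(-6,4,S); sL=32/41, sR=160/233; mL=7008/9553, mR=-896/9553; mL+mR=6112/9553 → advance +1; mR−mL=-7904/9553 → turn -1·90°

0 32/41 160/233 7008/9553 -896/9553 -6 4 S
1 10/13 8/13 9/13 -2/13 -6 3 W
2 160/277 32/49 8352/13573 1024/13573 -7 3 N
3 80/137 80/109 9840/14933 2240/14933 -7 4 E
4 32/41 160/233 7008/9553 -896/9553 -6 4 S
final -6 3 W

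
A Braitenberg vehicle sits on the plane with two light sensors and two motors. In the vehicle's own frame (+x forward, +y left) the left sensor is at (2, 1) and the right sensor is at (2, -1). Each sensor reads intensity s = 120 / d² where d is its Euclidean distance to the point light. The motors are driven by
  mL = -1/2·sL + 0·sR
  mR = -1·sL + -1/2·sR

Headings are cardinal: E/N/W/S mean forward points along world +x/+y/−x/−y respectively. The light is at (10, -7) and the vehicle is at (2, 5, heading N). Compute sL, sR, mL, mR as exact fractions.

left sensor world pos  = (1, 7); dL² = 277
right sensor world pos = (3, 7); dR² = 245
sL = 120/277 = 120/277
sR = 120/245 = 24/49
mL = -1/2·sL + 0·sR = -60/277
mR = -1·sL + -1/2·sR = -9204/13573

120/277 24/49 -60/277 -9204/13573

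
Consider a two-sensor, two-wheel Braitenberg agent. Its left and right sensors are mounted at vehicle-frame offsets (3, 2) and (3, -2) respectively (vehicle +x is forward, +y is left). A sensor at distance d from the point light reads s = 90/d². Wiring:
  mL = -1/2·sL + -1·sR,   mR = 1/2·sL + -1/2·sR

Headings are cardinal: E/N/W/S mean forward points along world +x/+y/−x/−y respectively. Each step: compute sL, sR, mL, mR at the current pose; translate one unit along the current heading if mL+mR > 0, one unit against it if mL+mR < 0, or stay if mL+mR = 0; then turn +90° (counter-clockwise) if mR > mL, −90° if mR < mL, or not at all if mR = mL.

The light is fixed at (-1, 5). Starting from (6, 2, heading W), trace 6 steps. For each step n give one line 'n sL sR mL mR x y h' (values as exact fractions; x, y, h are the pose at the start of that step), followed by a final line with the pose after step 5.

n=0: pose=(6,2,W); sL=90/41, sR=90/17; mL=-4455/697, mR=-1080/697; mL+mR=-135/17 → advance -1; mR−mL=3375/697 → turn +1·90°
n=1: pose=(7,2,S); sL=45/68, sR=5/4; mL=-215/136, mR=-5/17; mL+mR=-15/8 → advance -1; mR−mL=175/136 → turn +1·90°
n=2: pose=(7,3,E); sL=90/121, sR=90/137; mL=-17055/16577, mR=720/16577; mL+mR=-135/137 → advance -1; mR−mL=17775/16577 → turn +1·90°
n=3: pose=(6,3,N); sL=45/13, sR=45/41; mL=-3015/1066, mR=630/533; mL+mR=-135/82 → advance -1; mR−mL=4275/1066 → turn +1·90°
n=4: pose=(6,2,W); sL=90/41, sR=90/17; mL=-4455/697, mR=-1080/697; mL+mR=-135/17 → advance -1; mR−mL=3375/697 → turn +1·90°
n=5: pose=(7,2,S); sL=45/68, sR=5/4; mL=-215/136, mR=-5/17; mL+mR=-15/8 → advance -1; mR−mL=175/136 → turn +1·90°

0 90/41 90/17 -4455/697 -1080/697 6 2 W
1 45/68 5/4 -215/136 -5/17 7 2 S
2 90/121 90/137 -17055/16577 720/16577 7 3 E
3 45/13 45/41 -3015/1066 630/533 6 3 N
4 90/41 90/17 -4455/697 -1080/697 6 2 W
5 45/68 5/4 -215/136 -5/17 7 2 S
final 7 3 E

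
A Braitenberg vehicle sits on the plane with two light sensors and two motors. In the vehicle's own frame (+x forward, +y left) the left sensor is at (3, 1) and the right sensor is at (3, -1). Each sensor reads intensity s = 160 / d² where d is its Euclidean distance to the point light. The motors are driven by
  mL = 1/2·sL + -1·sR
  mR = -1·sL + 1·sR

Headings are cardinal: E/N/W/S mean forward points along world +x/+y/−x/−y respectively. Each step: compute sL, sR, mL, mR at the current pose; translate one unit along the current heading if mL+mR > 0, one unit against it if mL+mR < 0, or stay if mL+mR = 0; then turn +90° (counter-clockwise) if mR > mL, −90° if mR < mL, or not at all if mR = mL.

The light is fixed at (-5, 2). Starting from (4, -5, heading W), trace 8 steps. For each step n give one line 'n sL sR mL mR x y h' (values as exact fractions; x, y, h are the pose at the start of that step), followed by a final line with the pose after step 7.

0 8/5 20/9 -64/45 28/45 4 -5 W
1 160/221 160/181 -20880/40001 6400/40001 5 -5 S
2 80/97 80/109 -3400/10573 -960/10573 5 -4 E
3 160/73 160/109 -2960/7957 -5760/7957 4 -4 N
4 8/9 10/13 -38/117 -14/117 4 -5 E
5 32/13 160/97 -528/1261 -1024/1261 3 -5 N
6 16/17 80/101 -552/1717 -256/1717 3 -6 E
7 160/61 160/89 -2640/5429 -4480/5429 2 -6 N
final 2 -7 E

n=0: pose=(4,-5,W); sL=8/5, sR=20/9; mL=-64/45, mR=28/45; mL+mR=-4/5 → advance -1; mR−mL=92/45 → turn +1·90°
n=1: pose=(5,-5,S); sL=160/221, sR=160/181; mL=-20880/40001, mR=6400/40001; mL+mR=-80/221 → advance -1; mR−mL=27280/40001 → turn +1·90°
n=2: pose=(5,-4,E); sL=80/97, sR=80/109; mL=-3400/10573, mR=-960/10573; mL+mR=-40/97 → advance -1; mR−mL=2440/10573 → turn +1·90°
n=3: pose=(4,-4,N); sL=160/73, sR=160/109; mL=-2960/7957, mR=-5760/7957; mL+mR=-80/73 → advance -1; mR−mL=-2800/7957 → turn -1·90°
n=4: pose=(4,-5,E); sL=8/9, sR=10/13; mL=-38/117, mR=-14/117; mL+mR=-4/9 → advance -1; mR−mL=8/39 → turn +1·90°
n=5: pose=(3,-5,N); sL=32/13, sR=160/97; mL=-528/1261, mR=-1024/1261; mL+mR=-16/13 → advance -1; mR−mL=-496/1261 → turn -1·90°
n=6: pose=(3,-6,E); sL=16/17, sR=80/101; mL=-552/1717, mR=-256/1717; mL+mR=-8/17 → advance -1; mR−mL=296/1717 → turn +1·90°
n=7: pose=(2,-6,N); sL=160/61, sR=160/89; mL=-2640/5429, mR=-4480/5429; mL+mR=-80/61 → advance -1; mR−mL=-1840/5429 → turn -1·90°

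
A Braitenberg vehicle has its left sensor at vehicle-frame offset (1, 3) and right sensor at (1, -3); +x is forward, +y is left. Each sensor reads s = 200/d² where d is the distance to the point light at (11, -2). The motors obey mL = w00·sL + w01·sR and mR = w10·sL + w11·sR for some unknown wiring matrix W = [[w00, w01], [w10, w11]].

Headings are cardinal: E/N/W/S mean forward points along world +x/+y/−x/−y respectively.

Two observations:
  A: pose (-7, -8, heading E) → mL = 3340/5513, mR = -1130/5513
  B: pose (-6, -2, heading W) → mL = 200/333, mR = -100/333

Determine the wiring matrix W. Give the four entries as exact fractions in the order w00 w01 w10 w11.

obs A: pose=(-7,-8,E) → sL=100/149, sR=20/37, mL=3340/5513, mR=-1130/5513
obs B: pose=(-6,-2,W) → sL=200/333, sR=200/333, mL=200/333, mR=-100/333
sensor matrix S = [[100/149, 20/37], [200/333, 200/333]]; det S = 16000/203981
solve [mL_A; mL_B] = S·[w00; w01] and [mR_A; mR_B] = S·[w10; w11]:
  w00 = 1/2, w01 = 1/2, w10 = 1/2, w11 = -1

1/2 1/2 1/2 -1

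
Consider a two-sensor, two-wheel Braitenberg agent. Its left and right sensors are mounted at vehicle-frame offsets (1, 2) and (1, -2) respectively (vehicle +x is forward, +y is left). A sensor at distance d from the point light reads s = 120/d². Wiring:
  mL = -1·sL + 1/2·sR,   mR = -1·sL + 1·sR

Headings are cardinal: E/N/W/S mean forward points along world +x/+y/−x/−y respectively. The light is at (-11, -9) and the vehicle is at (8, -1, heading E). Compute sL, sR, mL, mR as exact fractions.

6/25 30/109 -279/2725 96/2725

left sensor world pos  = (9, 1); dL² = 500
right sensor world pos = (9, -3); dR² = 436
sL = 120/500 = 6/25
sR = 120/436 = 30/109
mL = -1·sL + 1/2·sR = -279/2725
mR = -1·sL + 1·sR = 96/2725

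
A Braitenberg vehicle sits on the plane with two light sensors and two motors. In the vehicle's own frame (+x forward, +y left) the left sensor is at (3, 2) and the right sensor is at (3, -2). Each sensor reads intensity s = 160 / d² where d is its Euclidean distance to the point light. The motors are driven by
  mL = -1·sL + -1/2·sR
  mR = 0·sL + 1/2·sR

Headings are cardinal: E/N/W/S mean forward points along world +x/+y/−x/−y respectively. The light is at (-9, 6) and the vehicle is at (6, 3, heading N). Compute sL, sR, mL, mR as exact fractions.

left sensor world pos  = (4, 6); dL² = 169
right sensor world pos = (8, 6); dR² = 289
sL = 160/169 = 160/169
sR = 160/289 = 160/289
mL = -1·sL + -1/2·sR = -59760/48841
mR = 0·sL + 1/2·sR = 80/289

160/169 160/289 -59760/48841 80/289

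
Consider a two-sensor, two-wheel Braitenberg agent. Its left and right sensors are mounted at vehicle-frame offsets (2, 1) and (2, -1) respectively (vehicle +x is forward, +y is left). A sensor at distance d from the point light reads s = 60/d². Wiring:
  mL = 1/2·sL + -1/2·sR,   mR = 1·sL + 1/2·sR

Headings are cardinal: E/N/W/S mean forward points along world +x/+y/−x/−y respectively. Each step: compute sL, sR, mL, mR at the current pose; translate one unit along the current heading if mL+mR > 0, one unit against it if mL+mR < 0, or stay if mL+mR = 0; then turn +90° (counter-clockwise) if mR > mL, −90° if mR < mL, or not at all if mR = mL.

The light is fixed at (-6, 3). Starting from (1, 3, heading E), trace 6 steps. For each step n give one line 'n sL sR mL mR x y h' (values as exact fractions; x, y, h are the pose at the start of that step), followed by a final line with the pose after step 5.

0 30/41 30/41 0 45/41 1 3 E
1 60/53 12/17 192/901 1338/901 2 3 N
2 5/3 3/2 1/12 29/12 2 4 W
3 12/13 60/37 -168/481 834/481 1 4 S
4 30/41 30/41 0 45/41 1 3 E
5 60/53 12/17 192/901 1338/901 2 3 N
final 2 4 W

n=0: pose=(1,3,E); sL=30/41, sR=30/41; mL=0, mR=45/41; mL+mR=45/41 → advance +1; mR−mL=45/41 → turn +1·90°
n=1: pose=(2,3,N); sL=60/53, sR=12/17; mL=192/901, mR=1338/901; mL+mR=90/53 → advance +1; mR−mL=1146/901 → turn +1·90°
n=2: pose=(2,4,W); sL=5/3, sR=3/2; mL=1/12, mR=29/12; mL+mR=5/2 → advance +1; mR−mL=7/3 → turn +1·90°
n=3: pose=(1,4,S); sL=12/13, sR=60/37; mL=-168/481, mR=834/481; mL+mR=18/13 → advance +1; mR−mL=1002/481 → turn +1·90°
n=4: pose=(1,3,E); sL=30/41, sR=30/41; mL=0, mR=45/41; mL+mR=45/41 → advance +1; mR−mL=45/41 → turn +1·90°
n=5: pose=(2,3,N); sL=60/53, sR=12/17; mL=192/901, mR=1338/901; mL+mR=90/53 → advance +1; mR−mL=1146/901 → turn +1·90°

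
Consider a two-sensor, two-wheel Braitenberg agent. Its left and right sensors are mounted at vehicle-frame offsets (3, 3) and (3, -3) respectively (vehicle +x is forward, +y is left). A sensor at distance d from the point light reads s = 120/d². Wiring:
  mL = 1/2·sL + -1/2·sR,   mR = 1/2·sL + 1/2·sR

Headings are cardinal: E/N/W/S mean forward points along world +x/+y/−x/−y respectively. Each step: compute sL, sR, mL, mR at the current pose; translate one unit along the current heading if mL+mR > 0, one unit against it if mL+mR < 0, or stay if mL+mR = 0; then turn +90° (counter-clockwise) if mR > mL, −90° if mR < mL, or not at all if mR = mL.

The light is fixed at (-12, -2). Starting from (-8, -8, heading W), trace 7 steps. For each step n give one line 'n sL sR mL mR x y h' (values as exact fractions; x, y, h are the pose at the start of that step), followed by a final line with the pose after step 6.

n=0: pose=(-8,-8,W); sL=60/41, sR=12; mL=-216/41, mR=276/41; mL+mR=60/41 → advance +1; mR−mL=12 → turn +1·90°
n=1: pose=(-9,-8,S); sL=40/39, sR=40/27; mL=-80/351, mR=440/351; mL+mR=40/39 → advance +1; mR−mL=40/27 → turn +1·90°
n=2: pose=(-9,-9,E); sL=30/13, sR=15/17; mL=315/442, mR=705/442; mL+mR=30/13 → advance +1; mR−mL=15/17 → turn +1·90°
n=3: pose=(-8,-9,N); sL=120/17, sR=24/13; mL=576/221, mR=984/221; mL+mR=120/17 → advance +1; mR−mL=24/13 → turn +1·90°
n=4: pose=(-8,-8,W); sL=60/41, sR=12; mL=-216/41, mR=276/41; mL+mR=60/41 → advance +1; mR−mL=12 → turn +1·90°
n=5: pose=(-9,-8,S); sL=40/39, sR=40/27; mL=-80/351, mR=440/351; mL+mR=40/39 → advance +1; mR−mL=40/27 → turn +1·90°
n=6: pose=(-9,-9,E); sL=30/13, sR=15/17; mL=315/442, mR=705/442; mL+mR=30/13 → advance +1; mR−mL=15/17 → turn +1·90°

0 60/41 12 -216/41 276/41 -8 -8 W
1 40/39 40/27 -80/351 440/351 -9 -8 S
2 30/13 15/17 315/442 705/442 -9 -9 E
3 120/17 24/13 576/221 984/221 -8 -9 N
4 60/41 12 -216/41 276/41 -8 -8 W
5 40/39 40/27 -80/351 440/351 -9 -8 S
6 30/13 15/17 315/442 705/442 -9 -9 E
final -8 -9 N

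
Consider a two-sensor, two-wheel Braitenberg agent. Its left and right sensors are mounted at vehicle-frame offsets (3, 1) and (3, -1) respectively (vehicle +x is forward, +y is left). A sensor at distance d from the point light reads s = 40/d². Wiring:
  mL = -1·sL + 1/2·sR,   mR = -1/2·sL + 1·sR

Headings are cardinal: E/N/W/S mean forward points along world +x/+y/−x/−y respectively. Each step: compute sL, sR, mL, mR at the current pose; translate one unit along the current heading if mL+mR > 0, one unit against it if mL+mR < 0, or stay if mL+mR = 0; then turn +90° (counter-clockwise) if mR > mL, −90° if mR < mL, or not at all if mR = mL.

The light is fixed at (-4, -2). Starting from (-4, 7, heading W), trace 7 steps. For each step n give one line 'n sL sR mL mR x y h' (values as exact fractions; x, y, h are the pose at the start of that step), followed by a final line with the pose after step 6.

n=0: pose=(-4,7,W); sL=40/73, sR=40/109; mL=-2900/7957, mR=740/7957; mL+mR=-2160/7957 → advance -1; mR−mL=3640/7957 → turn +1·90°
n=1: pose=(-3,7,S); sL=1, sR=10/9; mL=-4/9, mR=11/18; mL+mR=1/6 → advance +1; mR−mL=19/18 → turn +1·90°
n=2: pose=(-3,6,E); sL=40/97, sR=8/13; mL=-132/1261, mR=516/1261; mL+mR=384/1261 → advance +1; mR−mL=648/1261 → turn +1·90°
n=3: pose=(-2,6,N); sL=20/61, sR=4/13; mL=-138/793, mR=114/793; mL+mR=-24/793 → advance -1; mR−mL=252/793 → turn +1·90°
n=4: pose=(-2,5,W); sL=40/37, sR=8/13; mL=-372/481, mR=36/481; mL+mR=-336/481 → advance -1; mR−mL=408/481 → turn +1·90°
n=5: pose=(-1,5,S); sL=5/4, sR=2; mL=-1/4, mR=11/8; mL+mR=9/8 → advance +1; mR−mL=13/8 → turn +1·90°
n=6: pose=(-1,4,E); sL=8/17, sR=40/61; mL=-148/1037, mR=436/1037; mL+mR=288/1037 → advance +1; mR−mL=584/1037 → turn +1·90°

0 40/73 40/109 -2900/7957 740/7957 -4 7 W
1 1 10/9 -4/9 11/18 -3 7 S
2 40/97 8/13 -132/1261 516/1261 -3 6 E
3 20/61 4/13 -138/793 114/793 -2 6 N
4 40/37 8/13 -372/481 36/481 -2 5 W
5 5/4 2 -1/4 11/8 -1 5 S
6 8/17 40/61 -148/1037 436/1037 -1 4 E
final 0 4 N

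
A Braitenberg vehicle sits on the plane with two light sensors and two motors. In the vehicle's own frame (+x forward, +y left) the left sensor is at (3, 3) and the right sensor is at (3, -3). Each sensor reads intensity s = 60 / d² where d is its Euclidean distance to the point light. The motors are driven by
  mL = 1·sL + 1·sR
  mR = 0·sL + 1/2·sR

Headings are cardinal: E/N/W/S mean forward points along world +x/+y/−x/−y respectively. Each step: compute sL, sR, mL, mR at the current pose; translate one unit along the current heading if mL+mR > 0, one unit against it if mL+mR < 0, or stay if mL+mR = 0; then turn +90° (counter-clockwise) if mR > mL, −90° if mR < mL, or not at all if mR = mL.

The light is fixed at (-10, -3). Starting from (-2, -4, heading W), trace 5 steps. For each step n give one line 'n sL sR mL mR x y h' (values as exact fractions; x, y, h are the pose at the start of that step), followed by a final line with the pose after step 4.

0 60/41 60/29 4200/1189 30/29 -2 -4 W
1 3 15/26 93/26 15/52 -3 -4 N
2 60/109 60/109 120/109 30/109 -3 -3 E
3 6/13 30/17 492/221 15/17 -2 -3 S
4 60/41 60/29 4200/1189 30/29 -2 -4 W
final -3 -4 N

n=0: pose=(-2,-4,W); sL=60/41, sR=60/29; mL=4200/1189, mR=30/29; mL+mR=5430/1189 → advance +1; mR−mL=-2970/1189 → turn -1·90°
n=1: pose=(-3,-4,N); sL=3, sR=15/26; mL=93/26, mR=15/52; mL+mR=201/52 → advance +1; mR−mL=-171/52 → turn -1·90°
n=2: pose=(-3,-3,E); sL=60/109, sR=60/109; mL=120/109, mR=30/109; mL+mR=150/109 → advance +1; mR−mL=-90/109 → turn -1·90°
n=3: pose=(-2,-3,S); sL=6/13, sR=30/17; mL=492/221, mR=15/17; mL+mR=687/221 → advance +1; mR−mL=-297/221 → turn -1·90°
n=4: pose=(-2,-4,W); sL=60/41, sR=60/29; mL=4200/1189, mR=30/29; mL+mR=5430/1189 → advance +1; mR−mL=-2970/1189 → turn -1·90°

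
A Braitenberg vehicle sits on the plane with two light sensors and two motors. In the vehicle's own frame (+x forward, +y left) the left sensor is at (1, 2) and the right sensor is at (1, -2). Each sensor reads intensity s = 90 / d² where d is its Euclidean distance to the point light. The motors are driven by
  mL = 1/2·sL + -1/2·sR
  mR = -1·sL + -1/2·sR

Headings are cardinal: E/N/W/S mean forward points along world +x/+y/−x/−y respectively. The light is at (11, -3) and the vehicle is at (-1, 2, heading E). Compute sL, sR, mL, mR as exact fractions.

left sensor world pos  = (0, 4); dL² = 170
right sensor world pos = (0, 0); dR² = 130
sL = 90/170 = 9/17
sR = 90/130 = 9/13
mL = 1/2·sL + -1/2·sR = -18/221
mR = -1·sL + -1/2·sR = -387/442

9/17 9/13 -18/221 -387/442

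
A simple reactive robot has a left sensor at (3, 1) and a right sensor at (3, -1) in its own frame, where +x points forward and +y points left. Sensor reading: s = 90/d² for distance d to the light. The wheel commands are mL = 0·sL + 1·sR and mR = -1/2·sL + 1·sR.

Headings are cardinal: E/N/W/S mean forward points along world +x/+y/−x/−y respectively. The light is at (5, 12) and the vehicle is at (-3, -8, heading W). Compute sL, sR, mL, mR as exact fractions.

left sensor world pos  = (-6, -9); dL² = 562
right sensor world pos = (-6, -7); dR² = 482
sL = 90/562 = 45/281
sR = 90/482 = 45/241
mL = 0·sL + 1·sR = 45/241
mR = -1/2·sL + 1·sR = 14445/135442

45/281 45/241 45/241 14445/135442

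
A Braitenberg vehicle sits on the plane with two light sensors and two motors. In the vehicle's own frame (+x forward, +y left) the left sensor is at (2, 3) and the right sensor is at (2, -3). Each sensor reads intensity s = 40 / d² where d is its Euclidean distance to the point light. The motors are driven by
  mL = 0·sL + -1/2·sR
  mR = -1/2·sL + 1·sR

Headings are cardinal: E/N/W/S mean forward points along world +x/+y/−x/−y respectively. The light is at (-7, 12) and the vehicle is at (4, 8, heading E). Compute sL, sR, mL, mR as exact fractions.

left sensor world pos  = (6, 11); dL² = 170
right sensor world pos = (6, 5); dR² = 218
sL = 40/170 = 4/17
sR = 40/218 = 20/109
mL = 0·sL + -1/2·sR = -10/109
mR = -1/2·sL + 1·sR = 122/1853

4/17 20/109 -10/109 122/1853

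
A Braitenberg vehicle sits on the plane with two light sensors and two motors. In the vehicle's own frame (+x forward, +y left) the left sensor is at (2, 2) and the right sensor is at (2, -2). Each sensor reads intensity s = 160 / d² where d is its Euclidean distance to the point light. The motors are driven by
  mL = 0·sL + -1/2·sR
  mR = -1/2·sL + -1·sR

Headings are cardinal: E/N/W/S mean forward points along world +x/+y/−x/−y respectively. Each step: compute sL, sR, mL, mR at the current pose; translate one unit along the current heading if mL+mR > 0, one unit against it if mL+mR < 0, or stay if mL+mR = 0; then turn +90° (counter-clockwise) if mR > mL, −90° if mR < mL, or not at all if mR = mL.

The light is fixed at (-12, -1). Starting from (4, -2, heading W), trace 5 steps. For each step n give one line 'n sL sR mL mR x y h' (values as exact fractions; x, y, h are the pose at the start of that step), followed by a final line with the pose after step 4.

n=0: pose=(4,-2,W); sL=32/41, sR=160/197; mL=-80/197, mR=-9712/8077; mL+mR=-12992/8077 → advance -1; mR−mL=-6432/8077 → turn -1·90°
n=1: pose=(5,-2,N); sL=80/113, sR=80/181; mL=-40/181, mR=-16280/20453; mL+mR=-20800/20453 → advance -1; mR−mL=-11760/20453 → turn -1·90°
n=2: pose=(5,-3,E); sL=160/361, sR=160/377; mL=-80/377, mR=-87920/136097; mL+mR=-116800/136097 → advance -1; mR−mL=-59040/136097 → turn -1·90°
n=3: pose=(4,-3,S); sL=8/17, sR=40/53; mL=-20/53, mR=-892/901; mL+mR=-1232/901 → advance -1; mR−mL=-552/901 → turn -1·90°
n=4: pose=(4,-2,W); sL=32/41, sR=160/197; mL=-80/197, mR=-9712/8077; mL+mR=-12992/8077 → advance -1; mR−mL=-6432/8077 → turn -1·90°

0 32/41 160/197 -80/197 -9712/8077 4 -2 W
1 80/113 80/181 -40/181 -16280/20453 5 -2 N
2 160/361 160/377 -80/377 -87920/136097 5 -3 E
3 8/17 40/53 -20/53 -892/901 4 -3 S
4 32/41 160/197 -80/197 -9712/8077 4 -2 W
final 5 -2 N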